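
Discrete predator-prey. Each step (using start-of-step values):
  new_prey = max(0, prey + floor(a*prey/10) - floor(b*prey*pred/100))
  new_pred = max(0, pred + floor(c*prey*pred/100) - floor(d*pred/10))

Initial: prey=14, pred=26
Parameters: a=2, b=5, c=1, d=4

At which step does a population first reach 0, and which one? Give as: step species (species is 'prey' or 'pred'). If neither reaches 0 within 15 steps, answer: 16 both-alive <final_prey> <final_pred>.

Step 1: prey: 14+2-18=0; pred: 26+3-10=19
First extinction: prey at step 1

Answer: 1 prey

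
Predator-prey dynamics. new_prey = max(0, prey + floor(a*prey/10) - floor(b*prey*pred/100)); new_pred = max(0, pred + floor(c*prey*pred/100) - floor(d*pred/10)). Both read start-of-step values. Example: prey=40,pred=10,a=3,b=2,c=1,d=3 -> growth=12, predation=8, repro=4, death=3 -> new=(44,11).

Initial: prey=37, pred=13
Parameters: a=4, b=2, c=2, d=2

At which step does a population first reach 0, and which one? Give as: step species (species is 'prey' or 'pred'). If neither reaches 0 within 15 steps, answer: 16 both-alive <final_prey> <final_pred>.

Step 1: prey: 37+14-9=42; pred: 13+9-2=20
Step 2: prey: 42+16-16=42; pred: 20+16-4=32
Step 3: prey: 42+16-26=32; pred: 32+26-6=52
Step 4: prey: 32+12-33=11; pred: 52+33-10=75
Step 5: prey: 11+4-16=0; pred: 75+16-15=76
First extinction: prey at step 5

Answer: 5 prey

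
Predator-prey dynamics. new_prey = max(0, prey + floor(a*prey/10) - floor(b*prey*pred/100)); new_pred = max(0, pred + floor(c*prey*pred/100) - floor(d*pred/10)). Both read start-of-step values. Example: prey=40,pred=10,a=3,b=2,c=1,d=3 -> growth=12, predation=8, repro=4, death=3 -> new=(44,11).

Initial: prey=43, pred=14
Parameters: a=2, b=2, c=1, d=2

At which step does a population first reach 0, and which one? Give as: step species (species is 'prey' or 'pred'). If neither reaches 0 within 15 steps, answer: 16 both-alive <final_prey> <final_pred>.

Step 1: prey: 43+8-12=39; pred: 14+6-2=18
Step 2: prey: 39+7-14=32; pred: 18+7-3=22
Step 3: prey: 32+6-14=24; pred: 22+7-4=25
Step 4: prey: 24+4-12=16; pred: 25+6-5=26
Step 5: prey: 16+3-8=11; pred: 26+4-5=25
Step 6: prey: 11+2-5=8; pred: 25+2-5=22
Step 7: prey: 8+1-3=6; pred: 22+1-4=19
Step 8: prey: 6+1-2=5; pred: 19+1-3=17
Step 9: prey: 5+1-1=5; pred: 17+0-3=14
Step 10: prey: 5+1-1=5; pred: 14+0-2=12
Step 11: prey: 5+1-1=5; pred: 12+0-2=10
Step 12: prey: 5+1-1=5; pred: 10+0-2=8
Step 13: prey: 5+1-0=6; pred: 8+0-1=7
Step 14: prey: 6+1-0=7; pred: 7+0-1=6
Step 15: prey: 7+1-0=8; pred: 6+0-1=5
No extinction within 15 steps

Answer: 16 both-alive 8 5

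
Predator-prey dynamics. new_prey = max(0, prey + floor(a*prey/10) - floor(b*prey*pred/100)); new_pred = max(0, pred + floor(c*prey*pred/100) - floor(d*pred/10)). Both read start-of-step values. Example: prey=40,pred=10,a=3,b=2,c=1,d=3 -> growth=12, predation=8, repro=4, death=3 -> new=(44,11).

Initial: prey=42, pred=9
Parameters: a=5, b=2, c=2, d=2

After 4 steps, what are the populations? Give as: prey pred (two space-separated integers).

Answer: 18 127

Derivation:
Step 1: prey: 42+21-7=56; pred: 9+7-1=15
Step 2: prey: 56+28-16=68; pred: 15+16-3=28
Step 3: prey: 68+34-38=64; pred: 28+38-5=61
Step 4: prey: 64+32-78=18; pred: 61+78-12=127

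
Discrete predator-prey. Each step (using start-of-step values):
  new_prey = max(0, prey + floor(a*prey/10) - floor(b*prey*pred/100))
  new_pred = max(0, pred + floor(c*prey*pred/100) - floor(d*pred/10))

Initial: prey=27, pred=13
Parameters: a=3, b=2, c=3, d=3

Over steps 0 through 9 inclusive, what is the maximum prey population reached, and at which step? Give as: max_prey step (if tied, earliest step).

Step 1: prey: 27+8-7=28; pred: 13+10-3=20
Step 2: prey: 28+8-11=25; pred: 20+16-6=30
Step 3: prey: 25+7-15=17; pred: 30+22-9=43
Step 4: prey: 17+5-14=8; pred: 43+21-12=52
Step 5: prey: 8+2-8=2; pred: 52+12-15=49
Step 6: prey: 2+0-1=1; pred: 49+2-14=37
Step 7: prey: 1+0-0=1; pred: 37+1-11=27
Step 8: prey: 1+0-0=1; pred: 27+0-8=19
Step 9: prey: 1+0-0=1; pred: 19+0-5=14
Max prey = 28 at step 1

Answer: 28 1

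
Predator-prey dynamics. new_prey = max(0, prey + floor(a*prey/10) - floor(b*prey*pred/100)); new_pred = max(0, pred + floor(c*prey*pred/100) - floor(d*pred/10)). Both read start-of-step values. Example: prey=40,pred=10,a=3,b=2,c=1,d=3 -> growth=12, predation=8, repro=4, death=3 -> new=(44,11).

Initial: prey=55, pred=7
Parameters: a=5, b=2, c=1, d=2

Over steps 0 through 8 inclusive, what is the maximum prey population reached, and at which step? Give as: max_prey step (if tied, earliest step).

Answer: 121 3

Derivation:
Step 1: prey: 55+27-7=75; pred: 7+3-1=9
Step 2: prey: 75+37-13=99; pred: 9+6-1=14
Step 3: prey: 99+49-27=121; pred: 14+13-2=25
Step 4: prey: 121+60-60=121; pred: 25+30-5=50
Step 5: prey: 121+60-121=60; pred: 50+60-10=100
Step 6: prey: 60+30-120=0; pred: 100+60-20=140
Step 7: prey: 0+0-0=0; pred: 140+0-28=112
Step 8: prey: 0+0-0=0; pred: 112+0-22=90
Max prey = 121 at step 3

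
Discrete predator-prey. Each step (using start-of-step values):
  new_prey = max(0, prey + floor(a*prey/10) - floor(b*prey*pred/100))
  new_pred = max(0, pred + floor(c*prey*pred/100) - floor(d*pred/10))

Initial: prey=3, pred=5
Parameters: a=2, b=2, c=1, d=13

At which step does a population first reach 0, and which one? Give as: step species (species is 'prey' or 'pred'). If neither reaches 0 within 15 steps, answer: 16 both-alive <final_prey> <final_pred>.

Step 1: prey: 3+0-0=3; pred: 5+0-6=0
First extinction: pred at step 1

Answer: 1 pred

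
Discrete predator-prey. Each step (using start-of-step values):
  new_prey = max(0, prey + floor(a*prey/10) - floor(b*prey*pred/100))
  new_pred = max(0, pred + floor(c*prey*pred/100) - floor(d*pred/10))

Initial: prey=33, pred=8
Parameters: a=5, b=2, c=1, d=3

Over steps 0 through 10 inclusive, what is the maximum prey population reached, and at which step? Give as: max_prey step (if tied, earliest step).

Step 1: prey: 33+16-5=44; pred: 8+2-2=8
Step 2: prey: 44+22-7=59; pred: 8+3-2=9
Step 3: prey: 59+29-10=78; pred: 9+5-2=12
Step 4: prey: 78+39-18=99; pred: 12+9-3=18
Step 5: prey: 99+49-35=113; pred: 18+17-5=30
Step 6: prey: 113+56-67=102; pred: 30+33-9=54
Step 7: prey: 102+51-110=43; pred: 54+55-16=93
Step 8: prey: 43+21-79=0; pred: 93+39-27=105
Step 9: prey: 0+0-0=0; pred: 105+0-31=74
Step 10: prey: 0+0-0=0; pred: 74+0-22=52
Max prey = 113 at step 5

Answer: 113 5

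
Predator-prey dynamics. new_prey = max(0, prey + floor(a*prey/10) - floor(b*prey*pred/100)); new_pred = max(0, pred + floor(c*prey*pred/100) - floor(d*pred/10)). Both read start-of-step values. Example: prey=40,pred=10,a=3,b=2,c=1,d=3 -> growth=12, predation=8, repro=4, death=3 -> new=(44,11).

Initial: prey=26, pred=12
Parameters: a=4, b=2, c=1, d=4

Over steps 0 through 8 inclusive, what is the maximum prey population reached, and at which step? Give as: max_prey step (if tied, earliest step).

Step 1: prey: 26+10-6=30; pred: 12+3-4=11
Step 2: prey: 30+12-6=36; pred: 11+3-4=10
Step 3: prey: 36+14-7=43; pred: 10+3-4=9
Step 4: prey: 43+17-7=53; pred: 9+3-3=9
Step 5: prey: 53+21-9=65; pred: 9+4-3=10
Step 6: prey: 65+26-13=78; pred: 10+6-4=12
Step 7: prey: 78+31-18=91; pred: 12+9-4=17
Step 8: prey: 91+36-30=97; pred: 17+15-6=26
Max prey = 97 at step 8

Answer: 97 8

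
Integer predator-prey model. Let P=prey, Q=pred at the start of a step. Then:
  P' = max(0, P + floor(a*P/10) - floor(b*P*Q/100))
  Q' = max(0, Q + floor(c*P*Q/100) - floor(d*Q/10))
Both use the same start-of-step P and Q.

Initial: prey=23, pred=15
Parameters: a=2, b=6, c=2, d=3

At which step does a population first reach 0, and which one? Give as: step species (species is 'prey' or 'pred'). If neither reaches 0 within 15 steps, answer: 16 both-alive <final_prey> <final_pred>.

Answer: 16 both-alive 1 3

Derivation:
Step 1: prey: 23+4-20=7; pred: 15+6-4=17
Step 2: prey: 7+1-7=1; pred: 17+2-5=14
Step 3: prey: 1+0-0=1; pred: 14+0-4=10
Step 4: prey: 1+0-0=1; pred: 10+0-3=7
Step 5: prey: 1+0-0=1; pred: 7+0-2=5
Step 6: prey: 1+0-0=1; pred: 5+0-1=4
Step 7: prey: 1+0-0=1; pred: 4+0-1=3
Step 8: prey: 1+0-0=1; pred: 3+0-0=3
Steps 9-15: state stable at prey=1, pred=3 (no change)
No extinction within 15 steps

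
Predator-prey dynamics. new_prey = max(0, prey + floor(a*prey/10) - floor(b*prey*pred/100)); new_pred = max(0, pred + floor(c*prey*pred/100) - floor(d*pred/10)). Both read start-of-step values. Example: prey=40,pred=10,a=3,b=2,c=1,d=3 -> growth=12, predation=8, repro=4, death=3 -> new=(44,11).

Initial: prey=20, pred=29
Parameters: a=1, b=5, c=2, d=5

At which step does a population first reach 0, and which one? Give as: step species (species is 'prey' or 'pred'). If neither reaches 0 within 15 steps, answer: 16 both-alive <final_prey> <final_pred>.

Step 1: prey: 20+2-29=0; pred: 29+11-14=26
First extinction: prey at step 1

Answer: 1 prey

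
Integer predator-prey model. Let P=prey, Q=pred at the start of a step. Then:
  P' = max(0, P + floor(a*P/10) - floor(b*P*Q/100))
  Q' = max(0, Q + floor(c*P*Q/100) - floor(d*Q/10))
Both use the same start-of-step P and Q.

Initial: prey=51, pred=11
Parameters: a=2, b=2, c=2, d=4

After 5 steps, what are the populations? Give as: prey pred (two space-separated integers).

Answer: 3 38

Derivation:
Step 1: prey: 51+10-11=50; pred: 11+11-4=18
Step 2: prey: 50+10-18=42; pred: 18+18-7=29
Step 3: prey: 42+8-24=26; pred: 29+24-11=42
Step 4: prey: 26+5-21=10; pred: 42+21-16=47
Step 5: prey: 10+2-9=3; pred: 47+9-18=38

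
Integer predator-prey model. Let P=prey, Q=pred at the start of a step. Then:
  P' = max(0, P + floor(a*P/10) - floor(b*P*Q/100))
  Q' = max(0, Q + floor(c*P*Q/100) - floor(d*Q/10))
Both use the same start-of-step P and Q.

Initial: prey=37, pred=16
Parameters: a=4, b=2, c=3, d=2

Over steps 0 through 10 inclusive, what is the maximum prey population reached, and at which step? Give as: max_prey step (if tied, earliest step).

Step 1: prey: 37+14-11=40; pred: 16+17-3=30
Step 2: prey: 40+16-24=32; pred: 30+36-6=60
Step 3: prey: 32+12-38=6; pred: 60+57-12=105
Step 4: prey: 6+2-12=0; pred: 105+18-21=102
Step 5: prey: 0+0-0=0; pred: 102+0-20=82
Step 6: prey: 0+0-0=0; pred: 82+0-16=66
Step 7: prey: 0+0-0=0; pred: 66+0-13=53
Step 8: prey: 0+0-0=0; pred: 53+0-10=43
Step 9: prey: 0+0-0=0; pred: 43+0-8=35
Step 10: prey: 0+0-0=0; pred: 35+0-7=28
Max prey = 40 at step 1

Answer: 40 1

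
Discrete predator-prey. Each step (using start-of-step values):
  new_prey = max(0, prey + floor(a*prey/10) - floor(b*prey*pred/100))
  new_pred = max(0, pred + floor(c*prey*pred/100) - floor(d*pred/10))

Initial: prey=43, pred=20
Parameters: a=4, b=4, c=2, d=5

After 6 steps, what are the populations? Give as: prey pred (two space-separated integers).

Answer: 2 3

Derivation:
Step 1: prey: 43+17-34=26; pred: 20+17-10=27
Step 2: prey: 26+10-28=8; pred: 27+14-13=28
Step 3: prey: 8+3-8=3; pred: 28+4-14=18
Step 4: prey: 3+1-2=2; pred: 18+1-9=10
Step 5: prey: 2+0-0=2; pred: 10+0-5=5
Step 6: prey: 2+0-0=2; pred: 5+0-2=3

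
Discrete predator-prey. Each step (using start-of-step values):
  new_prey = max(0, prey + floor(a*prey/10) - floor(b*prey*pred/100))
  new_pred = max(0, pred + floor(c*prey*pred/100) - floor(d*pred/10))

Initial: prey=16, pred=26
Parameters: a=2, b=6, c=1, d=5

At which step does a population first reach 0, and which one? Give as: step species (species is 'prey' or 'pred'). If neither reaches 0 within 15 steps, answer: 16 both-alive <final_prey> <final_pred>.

Answer: 1 prey

Derivation:
Step 1: prey: 16+3-24=0; pred: 26+4-13=17
First extinction: prey at step 1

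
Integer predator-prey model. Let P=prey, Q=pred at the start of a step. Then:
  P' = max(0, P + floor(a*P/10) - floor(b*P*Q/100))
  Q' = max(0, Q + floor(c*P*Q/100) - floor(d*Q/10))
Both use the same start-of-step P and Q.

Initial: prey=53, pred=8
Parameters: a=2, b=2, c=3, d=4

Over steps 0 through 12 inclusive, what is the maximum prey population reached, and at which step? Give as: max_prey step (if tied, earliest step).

Answer: 55 1

Derivation:
Step 1: prey: 53+10-8=55; pred: 8+12-3=17
Step 2: prey: 55+11-18=48; pred: 17+28-6=39
Step 3: prey: 48+9-37=20; pred: 39+56-15=80
Step 4: prey: 20+4-32=0; pred: 80+48-32=96
Step 5: prey: 0+0-0=0; pred: 96+0-38=58
Step 6: prey: 0+0-0=0; pred: 58+0-23=35
Step 7: prey: 0+0-0=0; pred: 35+0-14=21
Step 8: prey: 0+0-0=0; pred: 21+0-8=13
Step 9: prey: 0+0-0=0; pred: 13+0-5=8
Step 10: prey: 0+0-0=0; pred: 8+0-3=5
Step 11: prey: 0+0-0=0; pred: 5+0-2=3
Step 12: prey: 0+0-0=0; pred: 3+0-1=2
Max prey = 55 at step 1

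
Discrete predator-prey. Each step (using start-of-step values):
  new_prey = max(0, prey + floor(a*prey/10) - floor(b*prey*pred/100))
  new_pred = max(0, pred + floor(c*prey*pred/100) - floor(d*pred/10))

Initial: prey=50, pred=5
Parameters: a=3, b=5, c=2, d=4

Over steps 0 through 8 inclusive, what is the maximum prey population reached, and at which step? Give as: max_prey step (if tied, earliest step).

Step 1: prey: 50+15-12=53; pred: 5+5-2=8
Step 2: prey: 53+15-21=47; pred: 8+8-3=13
Step 3: prey: 47+14-30=31; pred: 13+12-5=20
Step 4: prey: 31+9-31=9; pred: 20+12-8=24
Step 5: prey: 9+2-10=1; pred: 24+4-9=19
Step 6: prey: 1+0-0=1; pred: 19+0-7=12
Step 7: prey: 1+0-0=1; pred: 12+0-4=8
Step 8: prey: 1+0-0=1; pred: 8+0-3=5
Max prey = 53 at step 1

Answer: 53 1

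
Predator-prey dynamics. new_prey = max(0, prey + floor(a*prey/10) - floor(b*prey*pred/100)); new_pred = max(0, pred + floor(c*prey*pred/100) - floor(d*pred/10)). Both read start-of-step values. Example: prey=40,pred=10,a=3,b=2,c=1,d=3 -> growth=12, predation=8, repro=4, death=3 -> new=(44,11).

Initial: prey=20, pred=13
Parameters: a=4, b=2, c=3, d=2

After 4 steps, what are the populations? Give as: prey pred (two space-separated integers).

Step 1: prey: 20+8-5=23; pred: 13+7-2=18
Step 2: prey: 23+9-8=24; pred: 18+12-3=27
Step 3: prey: 24+9-12=21; pred: 27+19-5=41
Step 4: prey: 21+8-17=12; pred: 41+25-8=58

Answer: 12 58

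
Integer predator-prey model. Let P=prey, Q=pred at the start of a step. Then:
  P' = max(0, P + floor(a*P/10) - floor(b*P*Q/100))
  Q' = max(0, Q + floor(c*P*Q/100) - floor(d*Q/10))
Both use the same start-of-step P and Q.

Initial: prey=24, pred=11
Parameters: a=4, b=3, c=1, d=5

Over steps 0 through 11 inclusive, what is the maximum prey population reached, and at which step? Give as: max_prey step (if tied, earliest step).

Step 1: prey: 24+9-7=26; pred: 11+2-5=8
Step 2: prey: 26+10-6=30; pred: 8+2-4=6
Step 3: prey: 30+12-5=37; pred: 6+1-3=4
Step 4: prey: 37+14-4=47; pred: 4+1-2=3
Step 5: prey: 47+18-4=61; pred: 3+1-1=3
Step 6: prey: 61+24-5=80; pred: 3+1-1=3
Step 7: prey: 80+32-7=105; pred: 3+2-1=4
Step 8: prey: 105+42-12=135; pred: 4+4-2=6
Step 9: prey: 135+54-24=165; pred: 6+8-3=11
Step 10: prey: 165+66-54=177; pred: 11+18-5=24
Step 11: prey: 177+70-127=120; pred: 24+42-12=54
Max prey = 177 at step 10

Answer: 177 10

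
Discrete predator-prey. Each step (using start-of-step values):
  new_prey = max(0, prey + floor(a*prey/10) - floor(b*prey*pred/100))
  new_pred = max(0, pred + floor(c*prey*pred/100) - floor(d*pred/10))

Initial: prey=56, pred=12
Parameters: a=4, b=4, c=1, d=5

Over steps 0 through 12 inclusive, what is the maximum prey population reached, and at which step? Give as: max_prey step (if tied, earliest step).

Step 1: prey: 56+22-26=52; pred: 12+6-6=12
Step 2: prey: 52+20-24=48; pred: 12+6-6=12
Step 3: prey: 48+19-23=44; pred: 12+5-6=11
Step 4: prey: 44+17-19=42; pred: 11+4-5=10
Step 5: prey: 42+16-16=42; pred: 10+4-5=9
Step 6: prey: 42+16-15=43; pred: 9+3-4=8
Step 7: prey: 43+17-13=47; pred: 8+3-4=7
Step 8: prey: 47+18-13=52; pred: 7+3-3=7
Step 9: prey: 52+20-14=58; pred: 7+3-3=7
Step 10: prey: 58+23-16=65; pred: 7+4-3=8
Step 11: prey: 65+26-20=71; pred: 8+5-4=9
Step 12: prey: 71+28-25=74; pred: 9+6-4=11
Max prey = 74 at step 12

Answer: 74 12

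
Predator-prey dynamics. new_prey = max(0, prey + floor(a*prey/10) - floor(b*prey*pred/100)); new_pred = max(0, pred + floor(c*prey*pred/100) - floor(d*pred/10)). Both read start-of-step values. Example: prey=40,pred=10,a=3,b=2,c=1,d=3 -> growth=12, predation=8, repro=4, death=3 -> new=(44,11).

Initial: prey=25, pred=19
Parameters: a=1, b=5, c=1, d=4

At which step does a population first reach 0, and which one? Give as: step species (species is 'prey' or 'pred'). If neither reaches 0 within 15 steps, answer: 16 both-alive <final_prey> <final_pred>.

Step 1: prey: 25+2-23=4; pred: 19+4-7=16
Step 2: prey: 4+0-3=1; pred: 16+0-6=10
Step 3: prey: 1+0-0=1; pred: 10+0-4=6
Step 4: prey: 1+0-0=1; pred: 6+0-2=4
Step 5: prey: 1+0-0=1; pred: 4+0-1=3
Step 6: prey: 1+0-0=1; pred: 3+0-1=2
Step 7: prey: 1+0-0=1; pred: 2+0-0=2
Steps 8-15: state stable at prey=1, pred=2 (no change)
No extinction within 15 steps

Answer: 16 both-alive 1 2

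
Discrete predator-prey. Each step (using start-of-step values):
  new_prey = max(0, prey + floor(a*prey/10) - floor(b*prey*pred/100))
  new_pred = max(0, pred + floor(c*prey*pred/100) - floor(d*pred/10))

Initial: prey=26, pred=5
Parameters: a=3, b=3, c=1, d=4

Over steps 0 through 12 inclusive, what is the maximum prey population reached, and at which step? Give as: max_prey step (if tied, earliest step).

Step 1: prey: 26+7-3=30; pred: 5+1-2=4
Step 2: prey: 30+9-3=36; pred: 4+1-1=4
Step 3: prey: 36+10-4=42; pred: 4+1-1=4
Step 4: prey: 42+12-5=49; pred: 4+1-1=4
Step 5: prey: 49+14-5=58; pred: 4+1-1=4
Step 6: prey: 58+17-6=69; pred: 4+2-1=5
Step 7: prey: 69+20-10=79; pred: 5+3-2=6
Step 8: prey: 79+23-14=88; pred: 6+4-2=8
Step 9: prey: 88+26-21=93; pred: 8+7-3=12
Step 10: prey: 93+27-33=87; pred: 12+11-4=19
Step 11: prey: 87+26-49=64; pred: 19+16-7=28
Step 12: prey: 64+19-53=30; pred: 28+17-11=34
Max prey = 93 at step 9

Answer: 93 9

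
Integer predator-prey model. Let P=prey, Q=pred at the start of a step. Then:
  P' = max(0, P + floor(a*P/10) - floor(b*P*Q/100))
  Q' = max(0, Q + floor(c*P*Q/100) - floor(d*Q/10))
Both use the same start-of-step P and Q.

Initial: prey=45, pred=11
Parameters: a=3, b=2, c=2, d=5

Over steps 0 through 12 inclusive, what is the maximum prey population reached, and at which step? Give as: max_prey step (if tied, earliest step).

Answer: 49 1

Derivation:
Step 1: prey: 45+13-9=49; pred: 11+9-5=15
Step 2: prey: 49+14-14=49; pred: 15+14-7=22
Step 3: prey: 49+14-21=42; pred: 22+21-11=32
Step 4: prey: 42+12-26=28; pred: 32+26-16=42
Step 5: prey: 28+8-23=13; pred: 42+23-21=44
Step 6: prey: 13+3-11=5; pred: 44+11-22=33
Step 7: prey: 5+1-3=3; pred: 33+3-16=20
Step 8: prey: 3+0-1=2; pred: 20+1-10=11
Step 9: prey: 2+0-0=2; pred: 11+0-5=6
Step 10: prey: 2+0-0=2; pred: 6+0-3=3
Step 11: prey: 2+0-0=2; pred: 3+0-1=2
Step 12: prey: 2+0-0=2; pred: 2+0-1=1
Max prey = 49 at step 1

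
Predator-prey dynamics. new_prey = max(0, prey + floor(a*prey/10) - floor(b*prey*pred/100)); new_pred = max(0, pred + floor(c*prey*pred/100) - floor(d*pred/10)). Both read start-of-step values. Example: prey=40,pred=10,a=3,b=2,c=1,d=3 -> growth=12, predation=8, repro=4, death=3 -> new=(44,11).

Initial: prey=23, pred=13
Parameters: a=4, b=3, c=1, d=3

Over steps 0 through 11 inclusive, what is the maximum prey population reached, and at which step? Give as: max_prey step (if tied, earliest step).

Step 1: prey: 23+9-8=24; pred: 13+2-3=12
Step 2: prey: 24+9-8=25; pred: 12+2-3=11
Step 3: prey: 25+10-8=27; pred: 11+2-3=10
Step 4: prey: 27+10-8=29; pred: 10+2-3=9
Step 5: prey: 29+11-7=33; pred: 9+2-2=9
Step 6: prey: 33+13-8=38; pred: 9+2-2=9
Step 7: prey: 38+15-10=43; pred: 9+3-2=10
Step 8: prey: 43+17-12=48; pred: 10+4-3=11
Step 9: prey: 48+19-15=52; pred: 11+5-3=13
Step 10: prey: 52+20-20=52; pred: 13+6-3=16
Step 11: prey: 52+20-24=48; pred: 16+8-4=20
Max prey = 52 at step 9

Answer: 52 9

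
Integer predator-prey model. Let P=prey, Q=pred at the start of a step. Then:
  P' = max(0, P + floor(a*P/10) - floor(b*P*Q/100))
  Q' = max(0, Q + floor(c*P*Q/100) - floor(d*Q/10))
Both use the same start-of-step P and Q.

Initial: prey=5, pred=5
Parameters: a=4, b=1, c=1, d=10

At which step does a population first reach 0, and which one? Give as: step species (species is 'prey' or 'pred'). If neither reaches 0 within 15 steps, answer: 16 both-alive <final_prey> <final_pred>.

Step 1: prey: 5+2-0=7; pred: 5+0-5=0
First extinction: pred at step 1

Answer: 1 pred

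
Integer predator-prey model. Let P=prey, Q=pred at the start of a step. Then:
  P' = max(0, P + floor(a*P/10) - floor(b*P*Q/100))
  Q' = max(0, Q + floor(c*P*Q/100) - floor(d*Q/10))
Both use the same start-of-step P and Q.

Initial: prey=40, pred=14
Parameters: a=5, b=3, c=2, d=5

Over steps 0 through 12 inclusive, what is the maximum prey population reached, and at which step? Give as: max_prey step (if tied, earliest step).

Step 1: prey: 40+20-16=44; pred: 14+11-7=18
Step 2: prey: 44+22-23=43; pred: 18+15-9=24
Step 3: prey: 43+21-30=34; pred: 24+20-12=32
Step 4: prey: 34+17-32=19; pred: 32+21-16=37
Step 5: prey: 19+9-21=7; pred: 37+14-18=33
Step 6: prey: 7+3-6=4; pred: 33+4-16=21
Step 7: prey: 4+2-2=4; pred: 21+1-10=12
Step 8: prey: 4+2-1=5; pred: 12+0-6=6
Step 9: prey: 5+2-0=7; pred: 6+0-3=3
Step 10: prey: 7+3-0=10; pred: 3+0-1=2
Step 11: prey: 10+5-0=15; pred: 2+0-1=1
Step 12: prey: 15+7-0=22; pred: 1+0-0=1
Max prey = 44 at step 1

Answer: 44 1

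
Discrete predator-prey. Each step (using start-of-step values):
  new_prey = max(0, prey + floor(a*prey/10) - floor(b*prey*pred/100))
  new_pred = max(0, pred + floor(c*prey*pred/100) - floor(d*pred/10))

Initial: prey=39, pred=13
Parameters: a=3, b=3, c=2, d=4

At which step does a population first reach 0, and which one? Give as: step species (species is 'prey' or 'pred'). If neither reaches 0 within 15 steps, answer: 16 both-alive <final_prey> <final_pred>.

Answer: 16 both-alive 18 2

Derivation:
Step 1: prey: 39+11-15=35; pred: 13+10-5=18
Step 2: prey: 35+10-18=27; pred: 18+12-7=23
Step 3: prey: 27+8-18=17; pred: 23+12-9=26
Step 4: prey: 17+5-13=9; pred: 26+8-10=24
Step 5: prey: 9+2-6=5; pred: 24+4-9=19
Step 6: prey: 5+1-2=4; pred: 19+1-7=13
Step 7: prey: 4+1-1=4; pred: 13+1-5=9
Step 8: prey: 4+1-1=4; pred: 9+0-3=6
Step 9: prey: 4+1-0=5; pred: 6+0-2=4
Step 10: prey: 5+1-0=6; pred: 4+0-1=3
Step 11: prey: 6+1-0=7; pred: 3+0-1=2
Step 12: prey: 7+2-0=9; pred: 2+0-0=2
Step 13: prey: 9+2-0=11; pred: 2+0-0=2
Step 14: prey: 11+3-0=14; pred: 2+0-0=2
Step 15: prey: 14+4-0=18; pred: 2+0-0=2
No extinction within 15 steps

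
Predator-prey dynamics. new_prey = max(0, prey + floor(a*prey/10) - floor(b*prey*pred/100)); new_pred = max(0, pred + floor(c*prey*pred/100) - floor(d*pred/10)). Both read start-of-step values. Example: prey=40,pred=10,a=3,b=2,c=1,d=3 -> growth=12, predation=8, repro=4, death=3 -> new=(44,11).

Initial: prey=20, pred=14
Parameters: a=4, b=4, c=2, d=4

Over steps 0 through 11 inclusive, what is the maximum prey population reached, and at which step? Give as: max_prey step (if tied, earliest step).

Step 1: prey: 20+8-11=17; pred: 14+5-5=14
Step 2: prey: 17+6-9=14; pred: 14+4-5=13
Step 3: prey: 14+5-7=12; pred: 13+3-5=11
Step 4: prey: 12+4-5=11; pred: 11+2-4=9
Step 5: prey: 11+4-3=12; pred: 9+1-3=7
Step 6: prey: 12+4-3=13; pred: 7+1-2=6
Step 7: prey: 13+5-3=15; pred: 6+1-2=5
Step 8: prey: 15+6-3=18; pred: 5+1-2=4
Step 9: prey: 18+7-2=23; pred: 4+1-1=4
Step 10: prey: 23+9-3=29; pred: 4+1-1=4
Step 11: prey: 29+11-4=36; pred: 4+2-1=5
Max prey = 36 at step 11

Answer: 36 11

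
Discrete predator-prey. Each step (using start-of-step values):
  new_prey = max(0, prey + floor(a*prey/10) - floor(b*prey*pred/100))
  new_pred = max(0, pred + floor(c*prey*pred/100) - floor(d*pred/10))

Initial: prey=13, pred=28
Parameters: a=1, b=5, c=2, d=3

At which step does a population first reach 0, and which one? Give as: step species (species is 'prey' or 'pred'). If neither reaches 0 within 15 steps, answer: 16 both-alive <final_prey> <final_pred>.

Answer: 1 prey

Derivation:
Step 1: prey: 13+1-18=0; pred: 28+7-8=27
First extinction: prey at step 1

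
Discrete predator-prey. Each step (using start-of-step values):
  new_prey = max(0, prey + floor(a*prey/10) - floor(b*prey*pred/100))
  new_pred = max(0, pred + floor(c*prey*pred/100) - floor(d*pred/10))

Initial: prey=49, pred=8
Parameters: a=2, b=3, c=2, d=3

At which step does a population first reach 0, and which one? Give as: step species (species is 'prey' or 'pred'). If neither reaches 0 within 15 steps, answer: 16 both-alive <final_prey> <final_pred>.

Step 1: prey: 49+9-11=47; pred: 8+7-2=13
Step 2: prey: 47+9-18=38; pred: 13+12-3=22
Step 3: prey: 38+7-25=20; pred: 22+16-6=32
Step 4: prey: 20+4-19=5; pred: 32+12-9=35
Step 5: prey: 5+1-5=1; pred: 35+3-10=28
Step 6: prey: 1+0-0=1; pred: 28+0-8=20
Step 7: prey: 1+0-0=1; pred: 20+0-6=14
Step 8: prey: 1+0-0=1; pred: 14+0-4=10
Step 9: prey: 1+0-0=1; pred: 10+0-3=7
Step 10: prey: 1+0-0=1; pred: 7+0-2=5
Step 11: prey: 1+0-0=1; pred: 5+0-1=4
Step 12: prey: 1+0-0=1; pred: 4+0-1=3
Step 13: prey: 1+0-0=1; pred: 3+0-0=3
Steps 14-15: state stable at prey=1, pred=3 (no change)
No extinction within 15 steps

Answer: 16 both-alive 1 3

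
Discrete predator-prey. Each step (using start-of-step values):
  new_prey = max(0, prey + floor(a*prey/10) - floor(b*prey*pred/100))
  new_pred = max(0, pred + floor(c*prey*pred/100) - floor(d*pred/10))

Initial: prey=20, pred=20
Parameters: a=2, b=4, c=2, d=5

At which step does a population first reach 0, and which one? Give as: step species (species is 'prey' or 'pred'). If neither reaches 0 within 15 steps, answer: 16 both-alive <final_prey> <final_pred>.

Step 1: prey: 20+4-16=8; pred: 20+8-10=18
Step 2: prey: 8+1-5=4; pred: 18+2-9=11
Step 3: prey: 4+0-1=3; pred: 11+0-5=6
Step 4: prey: 3+0-0=3; pred: 6+0-3=3
Step 5: prey: 3+0-0=3; pred: 3+0-1=2
Step 6: prey: 3+0-0=3; pred: 2+0-1=1
Step 7: prey: 3+0-0=3; pred: 1+0-0=1
Steps 8-15: state stable at prey=3, pred=1 (no change)
No extinction within 15 steps

Answer: 16 both-alive 3 1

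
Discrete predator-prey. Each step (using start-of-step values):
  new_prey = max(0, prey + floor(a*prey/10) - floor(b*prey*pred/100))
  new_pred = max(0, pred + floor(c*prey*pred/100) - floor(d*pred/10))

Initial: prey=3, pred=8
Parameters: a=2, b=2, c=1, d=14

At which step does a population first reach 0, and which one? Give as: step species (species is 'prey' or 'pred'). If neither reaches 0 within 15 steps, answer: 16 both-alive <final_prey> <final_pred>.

Step 1: prey: 3+0-0=3; pred: 8+0-11=0
First extinction: pred at step 1

Answer: 1 pred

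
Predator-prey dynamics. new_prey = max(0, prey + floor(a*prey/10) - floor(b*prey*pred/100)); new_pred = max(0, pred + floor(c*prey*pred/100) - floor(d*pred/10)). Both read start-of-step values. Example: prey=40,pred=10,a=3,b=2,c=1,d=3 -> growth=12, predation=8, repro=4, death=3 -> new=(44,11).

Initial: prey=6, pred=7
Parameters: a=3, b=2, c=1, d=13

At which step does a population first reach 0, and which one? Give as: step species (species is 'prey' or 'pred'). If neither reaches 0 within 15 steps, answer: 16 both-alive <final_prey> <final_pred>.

Answer: 1 pred

Derivation:
Step 1: prey: 6+1-0=7; pred: 7+0-9=0
First extinction: pred at step 1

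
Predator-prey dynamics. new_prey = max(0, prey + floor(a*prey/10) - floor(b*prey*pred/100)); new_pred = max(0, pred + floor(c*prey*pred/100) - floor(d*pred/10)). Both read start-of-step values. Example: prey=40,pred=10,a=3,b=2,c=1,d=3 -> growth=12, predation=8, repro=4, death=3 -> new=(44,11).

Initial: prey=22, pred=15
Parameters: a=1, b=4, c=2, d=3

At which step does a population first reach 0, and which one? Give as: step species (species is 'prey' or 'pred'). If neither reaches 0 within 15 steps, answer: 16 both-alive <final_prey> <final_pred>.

Answer: 16 both-alive 2 3

Derivation:
Step 1: prey: 22+2-13=11; pred: 15+6-4=17
Step 2: prey: 11+1-7=5; pred: 17+3-5=15
Step 3: prey: 5+0-3=2; pred: 15+1-4=12
Step 4: prey: 2+0-0=2; pred: 12+0-3=9
Step 5: prey: 2+0-0=2; pred: 9+0-2=7
Step 6: prey: 2+0-0=2; pred: 7+0-2=5
Step 7: prey: 2+0-0=2; pred: 5+0-1=4
Step 8: prey: 2+0-0=2; pred: 4+0-1=3
Step 9: prey: 2+0-0=2; pred: 3+0-0=3
Steps 10-15: state stable at prey=2, pred=3 (no change)
No extinction within 15 steps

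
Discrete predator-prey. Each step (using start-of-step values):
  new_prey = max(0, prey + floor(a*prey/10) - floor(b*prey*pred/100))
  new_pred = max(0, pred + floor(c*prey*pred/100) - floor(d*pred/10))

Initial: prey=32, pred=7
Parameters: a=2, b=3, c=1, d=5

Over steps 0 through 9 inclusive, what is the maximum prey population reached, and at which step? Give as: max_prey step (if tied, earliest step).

Answer: 69 9

Derivation:
Step 1: prey: 32+6-6=32; pred: 7+2-3=6
Step 2: prey: 32+6-5=33; pred: 6+1-3=4
Step 3: prey: 33+6-3=36; pred: 4+1-2=3
Step 4: prey: 36+7-3=40; pred: 3+1-1=3
Step 5: prey: 40+8-3=45; pred: 3+1-1=3
Step 6: prey: 45+9-4=50; pred: 3+1-1=3
Step 7: prey: 50+10-4=56; pred: 3+1-1=3
Step 8: prey: 56+11-5=62; pred: 3+1-1=3
Step 9: prey: 62+12-5=69; pred: 3+1-1=3
Max prey = 69 at step 9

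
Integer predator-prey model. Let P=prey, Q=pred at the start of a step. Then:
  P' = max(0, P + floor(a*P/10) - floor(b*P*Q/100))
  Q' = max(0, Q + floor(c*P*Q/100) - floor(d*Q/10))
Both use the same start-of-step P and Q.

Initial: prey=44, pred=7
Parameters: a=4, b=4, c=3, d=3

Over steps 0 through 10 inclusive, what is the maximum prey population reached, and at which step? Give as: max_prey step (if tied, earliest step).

Answer: 49 1

Derivation:
Step 1: prey: 44+17-12=49; pred: 7+9-2=14
Step 2: prey: 49+19-27=41; pred: 14+20-4=30
Step 3: prey: 41+16-49=8; pred: 30+36-9=57
Step 4: prey: 8+3-18=0; pred: 57+13-17=53
Step 5: prey: 0+0-0=0; pred: 53+0-15=38
Step 6: prey: 0+0-0=0; pred: 38+0-11=27
Step 7: prey: 0+0-0=0; pred: 27+0-8=19
Step 8: prey: 0+0-0=0; pred: 19+0-5=14
Step 9: prey: 0+0-0=0; pred: 14+0-4=10
Step 10: prey: 0+0-0=0; pred: 10+0-3=7
Max prey = 49 at step 1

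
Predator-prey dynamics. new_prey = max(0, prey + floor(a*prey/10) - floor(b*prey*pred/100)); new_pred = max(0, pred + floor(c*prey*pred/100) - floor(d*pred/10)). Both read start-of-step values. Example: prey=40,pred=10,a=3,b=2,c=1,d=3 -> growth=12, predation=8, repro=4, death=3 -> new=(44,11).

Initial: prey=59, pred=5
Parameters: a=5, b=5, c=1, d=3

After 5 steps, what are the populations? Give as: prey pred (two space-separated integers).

Step 1: prey: 59+29-14=74; pred: 5+2-1=6
Step 2: prey: 74+37-22=89; pred: 6+4-1=9
Step 3: prey: 89+44-40=93; pred: 9+8-2=15
Step 4: prey: 93+46-69=70; pred: 15+13-4=24
Step 5: prey: 70+35-84=21; pred: 24+16-7=33

Answer: 21 33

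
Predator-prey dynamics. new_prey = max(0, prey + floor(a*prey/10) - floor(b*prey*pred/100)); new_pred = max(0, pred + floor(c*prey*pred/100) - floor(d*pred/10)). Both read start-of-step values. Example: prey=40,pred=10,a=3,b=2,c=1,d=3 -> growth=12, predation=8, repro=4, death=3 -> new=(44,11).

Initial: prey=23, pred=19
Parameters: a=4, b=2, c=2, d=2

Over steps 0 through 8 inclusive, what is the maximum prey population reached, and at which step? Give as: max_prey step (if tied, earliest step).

Step 1: prey: 23+9-8=24; pred: 19+8-3=24
Step 2: prey: 24+9-11=22; pred: 24+11-4=31
Step 3: prey: 22+8-13=17; pred: 31+13-6=38
Step 4: prey: 17+6-12=11; pred: 38+12-7=43
Step 5: prey: 11+4-9=6; pred: 43+9-8=44
Step 6: prey: 6+2-5=3; pred: 44+5-8=41
Step 7: prey: 3+1-2=2; pred: 41+2-8=35
Step 8: prey: 2+0-1=1; pred: 35+1-7=29
Max prey = 24 at step 1

Answer: 24 1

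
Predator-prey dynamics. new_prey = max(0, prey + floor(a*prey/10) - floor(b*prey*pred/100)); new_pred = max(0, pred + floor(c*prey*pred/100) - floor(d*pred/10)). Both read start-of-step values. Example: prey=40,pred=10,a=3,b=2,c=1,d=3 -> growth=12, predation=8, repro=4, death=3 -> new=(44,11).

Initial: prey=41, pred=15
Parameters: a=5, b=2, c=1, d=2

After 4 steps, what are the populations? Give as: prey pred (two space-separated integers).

Answer: 52 43

Derivation:
Step 1: prey: 41+20-12=49; pred: 15+6-3=18
Step 2: prey: 49+24-17=56; pred: 18+8-3=23
Step 3: prey: 56+28-25=59; pred: 23+12-4=31
Step 4: prey: 59+29-36=52; pred: 31+18-6=43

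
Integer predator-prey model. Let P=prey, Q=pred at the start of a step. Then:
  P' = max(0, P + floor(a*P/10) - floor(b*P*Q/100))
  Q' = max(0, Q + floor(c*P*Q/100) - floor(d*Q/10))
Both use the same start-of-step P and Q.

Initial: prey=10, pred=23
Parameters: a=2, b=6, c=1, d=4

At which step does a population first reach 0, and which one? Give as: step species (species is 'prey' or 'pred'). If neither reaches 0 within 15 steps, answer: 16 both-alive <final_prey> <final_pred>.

Step 1: prey: 10+2-13=0; pred: 23+2-9=16
First extinction: prey at step 1

Answer: 1 prey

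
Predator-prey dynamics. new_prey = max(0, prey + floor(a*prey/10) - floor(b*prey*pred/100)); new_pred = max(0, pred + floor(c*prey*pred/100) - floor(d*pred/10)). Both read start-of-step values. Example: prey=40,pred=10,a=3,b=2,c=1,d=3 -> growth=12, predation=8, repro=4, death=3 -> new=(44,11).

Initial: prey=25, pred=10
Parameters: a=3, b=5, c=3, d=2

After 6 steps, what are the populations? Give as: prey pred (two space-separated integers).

Answer: 0 14

Derivation:
Step 1: prey: 25+7-12=20; pred: 10+7-2=15
Step 2: prey: 20+6-15=11; pred: 15+9-3=21
Step 3: prey: 11+3-11=3; pred: 21+6-4=23
Step 4: prey: 3+0-3=0; pred: 23+2-4=21
Step 5: prey: 0+0-0=0; pred: 21+0-4=17
Step 6: prey: 0+0-0=0; pred: 17+0-3=14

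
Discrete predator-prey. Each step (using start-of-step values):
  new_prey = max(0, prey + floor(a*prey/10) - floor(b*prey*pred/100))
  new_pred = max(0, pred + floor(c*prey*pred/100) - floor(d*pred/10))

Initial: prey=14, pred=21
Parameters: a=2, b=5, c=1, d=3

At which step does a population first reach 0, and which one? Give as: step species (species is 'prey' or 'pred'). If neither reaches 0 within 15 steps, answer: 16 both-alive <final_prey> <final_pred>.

Answer: 16 both-alive 1 3

Derivation:
Step 1: prey: 14+2-14=2; pred: 21+2-6=17
Step 2: prey: 2+0-1=1; pred: 17+0-5=12
Step 3: prey: 1+0-0=1; pred: 12+0-3=9
Step 4: prey: 1+0-0=1; pred: 9+0-2=7
Step 5: prey: 1+0-0=1; pred: 7+0-2=5
Step 6: prey: 1+0-0=1; pred: 5+0-1=4
Step 7: prey: 1+0-0=1; pred: 4+0-1=3
Step 8: prey: 1+0-0=1; pred: 3+0-0=3
Steps 9-15: state stable at prey=1, pred=3 (no change)
No extinction within 15 steps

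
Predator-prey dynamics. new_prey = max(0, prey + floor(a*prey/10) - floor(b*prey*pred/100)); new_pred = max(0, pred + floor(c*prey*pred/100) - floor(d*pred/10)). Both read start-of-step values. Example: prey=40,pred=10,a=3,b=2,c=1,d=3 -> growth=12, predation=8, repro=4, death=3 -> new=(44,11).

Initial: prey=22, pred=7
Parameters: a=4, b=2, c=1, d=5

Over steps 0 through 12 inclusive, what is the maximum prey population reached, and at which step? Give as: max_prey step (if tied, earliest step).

Step 1: prey: 22+8-3=27; pred: 7+1-3=5
Step 2: prey: 27+10-2=35; pred: 5+1-2=4
Step 3: prey: 35+14-2=47; pred: 4+1-2=3
Step 4: prey: 47+18-2=63; pred: 3+1-1=3
Step 5: prey: 63+25-3=85; pred: 3+1-1=3
Step 6: prey: 85+34-5=114; pred: 3+2-1=4
Step 7: prey: 114+45-9=150; pred: 4+4-2=6
Step 8: prey: 150+60-18=192; pred: 6+9-3=12
Step 9: prey: 192+76-46=222; pred: 12+23-6=29
Step 10: prey: 222+88-128=182; pred: 29+64-14=79
Step 11: prey: 182+72-287=0; pred: 79+143-39=183
Step 12: prey: 0+0-0=0; pred: 183+0-91=92
Max prey = 222 at step 9

Answer: 222 9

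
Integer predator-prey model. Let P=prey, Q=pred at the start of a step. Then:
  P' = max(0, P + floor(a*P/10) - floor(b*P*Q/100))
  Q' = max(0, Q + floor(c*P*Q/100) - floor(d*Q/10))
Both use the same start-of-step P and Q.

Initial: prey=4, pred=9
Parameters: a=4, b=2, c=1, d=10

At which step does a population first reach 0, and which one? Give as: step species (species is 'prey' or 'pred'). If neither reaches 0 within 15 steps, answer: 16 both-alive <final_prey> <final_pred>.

Step 1: prey: 4+1-0=5; pred: 9+0-9=0
First extinction: pred at step 1

Answer: 1 pred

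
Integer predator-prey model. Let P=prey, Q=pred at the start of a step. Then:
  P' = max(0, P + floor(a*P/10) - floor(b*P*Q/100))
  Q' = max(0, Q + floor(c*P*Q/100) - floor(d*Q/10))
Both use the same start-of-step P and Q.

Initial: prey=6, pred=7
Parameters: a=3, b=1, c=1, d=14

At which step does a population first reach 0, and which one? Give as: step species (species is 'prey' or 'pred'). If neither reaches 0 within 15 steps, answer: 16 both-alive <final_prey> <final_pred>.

Answer: 1 pred

Derivation:
Step 1: prey: 6+1-0=7; pred: 7+0-9=0
First extinction: pred at step 1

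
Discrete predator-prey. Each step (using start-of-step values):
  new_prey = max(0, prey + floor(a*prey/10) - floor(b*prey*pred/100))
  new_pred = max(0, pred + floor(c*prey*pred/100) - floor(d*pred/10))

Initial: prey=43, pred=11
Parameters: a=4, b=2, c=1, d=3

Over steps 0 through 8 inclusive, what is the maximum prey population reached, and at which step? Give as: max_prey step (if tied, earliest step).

Step 1: prey: 43+17-9=51; pred: 11+4-3=12
Step 2: prey: 51+20-12=59; pred: 12+6-3=15
Step 3: prey: 59+23-17=65; pred: 15+8-4=19
Step 4: prey: 65+26-24=67; pred: 19+12-5=26
Step 5: prey: 67+26-34=59; pred: 26+17-7=36
Step 6: prey: 59+23-42=40; pred: 36+21-10=47
Step 7: prey: 40+16-37=19; pred: 47+18-14=51
Step 8: prey: 19+7-19=7; pred: 51+9-15=45
Max prey = 67 at step 4

Answer: 67 4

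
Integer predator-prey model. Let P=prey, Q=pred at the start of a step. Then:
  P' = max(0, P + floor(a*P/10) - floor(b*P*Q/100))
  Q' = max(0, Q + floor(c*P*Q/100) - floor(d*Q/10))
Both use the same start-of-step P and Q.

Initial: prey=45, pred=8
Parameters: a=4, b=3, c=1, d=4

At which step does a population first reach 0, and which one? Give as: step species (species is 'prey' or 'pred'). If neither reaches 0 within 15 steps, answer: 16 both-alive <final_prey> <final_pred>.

Step 1: prey: 45+18-10=53; pred: 8+3-3=8
Step 2: prey: 53+21-12=62; pred: 8+4-3=9
Step 3: prey: 62+24-16=70; pred: 9+5-3=11
Step 4: prey: 70+28-23=75; pred: 11+7-4=14
Step 5: prey: 75+30-31=74; pred: 14+10-5=19
Step 6: prey: 74+29-42=61; pred: 19+14-7=26
Step 7: prey: 61+24-47=38; pred: 26+15-10=31
Step 8: prey: 38+15-35=18; pred: 31+11-12=30
Step 9: prey: 18+7-16=9; pred: 30+5-12=23
Step 10: prey: 9+3-6=6; pred: 23+2-9=16
Step 11: prey: 6+2-2=6; pred: 16+0-6=10
Step 12: prey: 6+2-1=7; pred: 10+0-4=6
Step 13: prey: 7+2-1=8; pred: 6+0-2=4
Step 14: prey: 8+3-0=11; pred: 4+0-1=3
Step 15: prey: 11+4-0=15; pred: 3+0-1=2
No extinction within 15 steps

Answer: 16 both-alive 15 2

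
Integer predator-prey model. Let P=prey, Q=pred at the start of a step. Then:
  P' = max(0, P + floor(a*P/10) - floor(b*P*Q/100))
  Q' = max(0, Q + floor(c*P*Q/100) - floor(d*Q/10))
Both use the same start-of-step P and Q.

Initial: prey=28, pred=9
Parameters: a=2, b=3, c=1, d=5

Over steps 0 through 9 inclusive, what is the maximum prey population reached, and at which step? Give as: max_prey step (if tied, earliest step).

Step 1: prey: 28+5-7=26; pred: 9+2-4=7
Step 2: prey: 26+5-5=26; pred: 7+1-3=5
Step 3: prey: 26+5-3=28; pred: 5+1-2=4
Step 4: prey: 28+5-3=30; pred: 4+1-2=3
Step 5: prey: 30+6-2=34; pred: 3+0-1=2
Step 6: prey: 34+6-2=38; pred: 2+0-1=1
Step 7: prey: 38+7-1=44; pred: 1+0-0=1
Step 8: prey: 44+8-1=51; pred: 1+0-0=1
Step 9: prey: 51+10-1=60; pred: 1+0-0=1
Max prey = 60 at step 9

Answer: 60 9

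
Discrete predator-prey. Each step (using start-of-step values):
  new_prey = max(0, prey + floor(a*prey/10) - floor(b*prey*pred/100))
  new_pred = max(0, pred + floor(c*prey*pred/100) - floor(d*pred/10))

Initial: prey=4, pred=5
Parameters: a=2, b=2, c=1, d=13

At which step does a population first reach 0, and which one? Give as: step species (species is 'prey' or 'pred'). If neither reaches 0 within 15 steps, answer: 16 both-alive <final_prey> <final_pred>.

Answer: 1 pred

Derivation:
Step 1: prey: 4+0-0=4; pred: 5+0-6=0
First extinction: pred at step 1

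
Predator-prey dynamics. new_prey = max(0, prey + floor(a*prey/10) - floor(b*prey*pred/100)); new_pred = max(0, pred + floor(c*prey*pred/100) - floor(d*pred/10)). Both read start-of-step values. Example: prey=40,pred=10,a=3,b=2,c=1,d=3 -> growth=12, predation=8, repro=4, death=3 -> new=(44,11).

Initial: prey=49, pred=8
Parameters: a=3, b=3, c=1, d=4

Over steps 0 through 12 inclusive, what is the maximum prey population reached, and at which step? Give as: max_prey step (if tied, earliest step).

Step 1: prey: 49+14-11=52; pred: 8+3-3=8
Step 2: prey: 52+15-12=55; pred: 8+4-3=9
Step 3: prey: 55+16-14=57; pred: 9+4-3=10
Step 4: prey: 57+17-17=57; pred: 10+5-4=11
Step 5: prey: 57+17-18=56; pred: 11+6-4=13
Step 6: prey: 56+16-21=51; pred: 13+7-5=15
Step 7: prey: 51+15-22=44; pred: 15+7-6=16
Step 8: prey: 44+13-21=36; pred: 16+7-6=17
Step 9: prey: 36+10-18=28; pred: 17+6-6=17
Step 10: prey: 28+8-14=22; pred: 17+4-6=15
Step 11: prey: 22+6-9=19; pred: 15+3-6=12
Step 12: prey: 19+5-6=18; pred: 12+2-4=10
Max prey = 57 at step 3

Answer: 57 3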